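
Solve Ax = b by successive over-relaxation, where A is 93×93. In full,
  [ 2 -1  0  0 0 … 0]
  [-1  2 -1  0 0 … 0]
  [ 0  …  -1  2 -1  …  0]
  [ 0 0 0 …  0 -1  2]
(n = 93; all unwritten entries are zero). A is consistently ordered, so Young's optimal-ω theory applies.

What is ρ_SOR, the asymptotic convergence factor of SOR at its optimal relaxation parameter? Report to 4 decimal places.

n=93: λ(B_J) = 1 − λ(A)/2 = cos(kπ/94); k=1 gives ρ_J = 0.9994.
√(1−ρ_J²) simplifies to sin(π/94) = 0.03341.
ω* = 2/(1 + 0.03341) = 2/1.03341 = 1.9353.
Hence ρ(B_{ω*}) = 1.9353 − 1 = 0.9353.

ρ_SOR = 0.9353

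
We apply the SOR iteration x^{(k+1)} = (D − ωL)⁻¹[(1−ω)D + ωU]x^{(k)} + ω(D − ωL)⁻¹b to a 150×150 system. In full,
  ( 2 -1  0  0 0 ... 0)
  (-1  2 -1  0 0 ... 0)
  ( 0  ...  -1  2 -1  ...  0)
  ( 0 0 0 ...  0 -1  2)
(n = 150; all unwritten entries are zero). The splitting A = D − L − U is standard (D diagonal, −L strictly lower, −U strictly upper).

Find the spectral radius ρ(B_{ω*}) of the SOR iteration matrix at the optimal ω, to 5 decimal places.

spectrum of D⁻¹(L+U) = {cos(kπ/151) : 1≤k≤150}; ρ_J = cos(π/151) = 0.99978.
√(1 − cos²(π/151)) = sin(π/151) ≈ 0.020804.
Young: ω* = 2/(1+√(1−ρ_J²)) = 2/(1+0.020804) = 2/1.020804 = 1.95924.
[ρ_SOR] ω* − 1 = 0.95924.

ρ_SOR = 0.95924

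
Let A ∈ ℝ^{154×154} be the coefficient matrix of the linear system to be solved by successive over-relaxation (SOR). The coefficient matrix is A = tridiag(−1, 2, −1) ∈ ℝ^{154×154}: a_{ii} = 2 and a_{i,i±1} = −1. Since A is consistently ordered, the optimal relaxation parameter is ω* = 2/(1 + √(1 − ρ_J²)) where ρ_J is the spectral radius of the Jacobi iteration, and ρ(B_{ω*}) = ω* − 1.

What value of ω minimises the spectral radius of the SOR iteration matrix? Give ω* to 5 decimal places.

spectrum of D⁻¹(L+U) = {cos(kπ/155) : 1≤k≤154}; ρ_J = cos(π/155) = 0.99979.
√(1−ρ_J²) = |sin(π/155)| = 0.020267
[ω*] 2 ÷ (1 + 0.020267) = 2 ÷ 1.020267 = 1.96027.
ρ(B_{ω*}) = ω*−1 = 0.96027

ω* = 1.96027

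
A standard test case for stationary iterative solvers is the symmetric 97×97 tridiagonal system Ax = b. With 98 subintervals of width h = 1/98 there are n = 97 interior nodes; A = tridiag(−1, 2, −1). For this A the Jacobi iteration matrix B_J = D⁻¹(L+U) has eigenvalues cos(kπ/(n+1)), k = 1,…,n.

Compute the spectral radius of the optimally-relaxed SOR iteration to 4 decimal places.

ρ_SOR = 0.9379

[ρ_J] n=97: ρ(B_J) = cos(π/(n+1)) = cos(π/98) = 0.9995.
√(1 − cos²(π/98)) = sin(π/98) ≈ 0.03205.
Then 2/(1+√(1−ρ_J²)) = 2/(1+0.03205); ω* = 2/1.03205 = 1.9379.
At ω = 1.9379 every |λ(B_ω)| = ω−1, so ρ_SOR = 0.9379.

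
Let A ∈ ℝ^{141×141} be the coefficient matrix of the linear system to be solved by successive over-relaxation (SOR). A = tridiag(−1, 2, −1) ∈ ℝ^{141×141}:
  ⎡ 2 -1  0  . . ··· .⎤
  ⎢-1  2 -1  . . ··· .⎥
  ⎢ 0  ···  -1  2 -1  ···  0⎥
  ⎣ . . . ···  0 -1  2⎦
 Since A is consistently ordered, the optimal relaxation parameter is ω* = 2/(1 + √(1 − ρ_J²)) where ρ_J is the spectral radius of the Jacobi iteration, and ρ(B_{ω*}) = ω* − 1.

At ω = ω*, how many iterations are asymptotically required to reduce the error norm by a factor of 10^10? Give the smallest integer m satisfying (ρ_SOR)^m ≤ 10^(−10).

m = 521

½·tridiag(1,0,1) at n=141: λ_k = cos(kπ/142); max |λ| at k=1 ⇒ ρ_J = cos(π/142) ≈ 0.9997553.
√(1 − cos²(π/142)) = sin(π/142) ≈ 0.0221221.
ω* = 2 / (1 + 0.0221221) = 2 / 1.0221221 ≈ 1.9567134.
ρ(B_{ω*}) = ω*−1 = 0.9567134
For 10 digits: m = 10·ln10 / (−ln 0.9567134) = 23.0259/0.0442514 = 520.343; round up → m = 521.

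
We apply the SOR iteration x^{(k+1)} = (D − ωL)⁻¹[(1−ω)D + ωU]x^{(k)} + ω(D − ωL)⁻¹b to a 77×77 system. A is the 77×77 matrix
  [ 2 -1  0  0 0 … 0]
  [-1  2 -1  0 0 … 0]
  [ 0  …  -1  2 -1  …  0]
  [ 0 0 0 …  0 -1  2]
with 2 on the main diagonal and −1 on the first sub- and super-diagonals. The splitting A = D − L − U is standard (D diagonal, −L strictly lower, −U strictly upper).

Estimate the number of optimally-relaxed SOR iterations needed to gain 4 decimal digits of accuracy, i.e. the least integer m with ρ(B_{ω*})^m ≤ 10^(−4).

ρ_J = max_k |cos(kπ/78)| = cos(π/78) = 0.9991890
√(1 − cos²(π/78)) = sin(π/78) ≈ 0.0402659.
Then 2/(1+√(1−ρ_J²)) = 2/(1+0.0402659); ω* = 2/1.0402659 = 1.9225854.
At ω = 1.9225854 every |λ(B_ω)| = ω−1, so ρ_SOR = 0.9225854.
ρ_SOR^m ≤ 10^(−4) ⇔ m ≥ 4·ln10/(−ln 0.9225854) = 9.21034/0.0805753 = 114.307; m = ⌈114.307⌉ = 115.

m = 115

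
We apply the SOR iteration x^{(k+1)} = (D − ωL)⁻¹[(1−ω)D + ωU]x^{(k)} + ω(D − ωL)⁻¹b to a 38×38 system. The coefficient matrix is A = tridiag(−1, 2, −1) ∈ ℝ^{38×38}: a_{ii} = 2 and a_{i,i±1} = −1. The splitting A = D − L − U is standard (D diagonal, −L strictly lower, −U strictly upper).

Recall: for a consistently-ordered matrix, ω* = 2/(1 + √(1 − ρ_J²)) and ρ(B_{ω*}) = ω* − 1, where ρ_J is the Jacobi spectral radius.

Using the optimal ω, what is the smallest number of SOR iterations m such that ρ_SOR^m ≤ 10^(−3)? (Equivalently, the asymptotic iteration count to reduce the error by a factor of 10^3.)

With n=38, ρ(Jacobi) = cos(π/39) = 0.9967573.
√(1−ρ_J²) = |sin(π/39)| = 0.0804666
Then 2/(1+√(1−ρ_J²)) = 2/(1+0.0804666); ω* = 2/1.0804666 = 1.8510521.
ρ(B_{ω*}) = ω*−1 = 0.8510521
(0.8510521)^m ≤ 10^{−3}  ⇒  m·ln(0.8510521) ≤ −3·ln10  ⇒  m ≥ 42.830  ⇒  m = 43

m = 43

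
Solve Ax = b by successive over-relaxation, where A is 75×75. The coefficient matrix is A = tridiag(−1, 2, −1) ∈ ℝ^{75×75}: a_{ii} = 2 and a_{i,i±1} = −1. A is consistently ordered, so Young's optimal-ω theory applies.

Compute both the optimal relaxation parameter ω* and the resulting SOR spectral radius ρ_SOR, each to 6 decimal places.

½·tridiag(1,0,1) at n=75: λ_k = cos(kπ/76); max |λ| at k=1 ⇒ ρ_J = cos(π/76) ≈ 0.999146.
√(1−ρ_J²) simplifies to sin(π/76) = 0.0413250.
Young: ω* = 2/(1+√(1−ρ_J²)) = 2/(1+0.0413250) = 2/1.0413250 = 1.920630.
[ρ_SOR] ω* − 1 = 0.920630.

ω* = 1.920630, ρ_SOR = 0.920630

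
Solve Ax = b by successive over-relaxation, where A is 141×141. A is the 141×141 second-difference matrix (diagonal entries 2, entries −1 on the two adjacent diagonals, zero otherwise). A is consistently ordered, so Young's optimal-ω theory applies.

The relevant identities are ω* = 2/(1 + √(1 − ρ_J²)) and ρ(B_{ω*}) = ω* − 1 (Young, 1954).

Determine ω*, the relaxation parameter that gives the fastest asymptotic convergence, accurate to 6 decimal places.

ω* = 1.956713

n=141: λ(B_J) = 1 − λ(A)/2 = cos(kπ/142); k=1 gives ρ_J = 0.999755.
√(1−ρ_J²) = |sin(π/142)| = 0.0221221
ω* = 2 / (1 + 0.0221221) = 2 / 1.0221221 ≈ 1.956713.
Hence ρ(B_{ω*}) = 1.956713 − 1 = 0.956713.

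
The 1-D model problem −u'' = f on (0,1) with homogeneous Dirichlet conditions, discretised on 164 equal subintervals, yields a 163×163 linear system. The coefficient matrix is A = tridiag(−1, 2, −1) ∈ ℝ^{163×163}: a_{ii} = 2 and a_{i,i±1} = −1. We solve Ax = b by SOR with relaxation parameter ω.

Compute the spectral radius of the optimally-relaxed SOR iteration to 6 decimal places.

ρ_SOR = 0.962410

spectrum of D⁻¹(L+U) = {cos(kπ/164) : 1≤k≤163}; ρ_J = cos(π/164) = 0.999817.
√(1 − cos²(π/164)) = sin(π/164) ≈ 0.0191549.
Then 2/(1+√(1−ρ_J²)) = 2/(1+0.0191549); ω* = 2/1.0191549 = 1.962410.
[ρ_SOR] ω* − 1 = 0.962410.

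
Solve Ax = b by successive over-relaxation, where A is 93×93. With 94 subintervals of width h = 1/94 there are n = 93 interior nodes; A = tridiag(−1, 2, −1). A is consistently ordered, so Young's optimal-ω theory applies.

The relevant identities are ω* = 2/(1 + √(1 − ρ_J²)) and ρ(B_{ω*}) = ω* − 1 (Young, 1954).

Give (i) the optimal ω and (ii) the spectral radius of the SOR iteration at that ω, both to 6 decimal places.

n=93: λ(B_J) = 1 − λ(A)/2 = cos(kπ/94); k=1 gives ρ_J = 0.999442.
√(1−ρ_J²) simplifies to sin(π/94) = 0.0334150.
ω* = 2/(1+0.0334150) = 1.935331
ρ_SOR = ω* − 1 ≈ 0.935331.

ω* = 1.935331, ρ_SOR = 0.935331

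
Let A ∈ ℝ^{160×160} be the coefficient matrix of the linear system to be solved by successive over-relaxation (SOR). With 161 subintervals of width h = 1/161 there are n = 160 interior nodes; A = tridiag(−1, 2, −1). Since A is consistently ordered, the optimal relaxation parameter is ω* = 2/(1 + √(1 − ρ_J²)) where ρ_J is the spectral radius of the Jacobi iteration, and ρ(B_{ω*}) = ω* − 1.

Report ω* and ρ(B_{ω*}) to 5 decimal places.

ω* = 1.96172, ρ_SOR = 0.96172

[ρ_J] n=160: ρ(B_J) = cos(π/(n+1)) = cos(π/161) = 0.99981.
√(1 − cos²(π/161)) = sin(π/161) ≈ 0.019512.
ω* = 2/(1 + 0.019512) = 2/1.019512 = 1.96172.
ρ_SOR = ω* − 1 = 1.96172 − 1 = 0.96172.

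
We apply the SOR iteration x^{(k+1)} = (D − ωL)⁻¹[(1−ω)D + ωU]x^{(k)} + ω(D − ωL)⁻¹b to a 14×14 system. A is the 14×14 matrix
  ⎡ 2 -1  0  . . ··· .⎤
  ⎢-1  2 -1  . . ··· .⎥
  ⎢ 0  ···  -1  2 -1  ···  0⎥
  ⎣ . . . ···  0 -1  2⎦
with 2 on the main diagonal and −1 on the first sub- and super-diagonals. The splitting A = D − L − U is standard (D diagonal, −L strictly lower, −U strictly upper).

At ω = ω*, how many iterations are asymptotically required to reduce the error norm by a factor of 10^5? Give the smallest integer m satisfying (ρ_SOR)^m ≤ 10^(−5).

n=14: λ(B_J) = 1 − λ(A)/2 = cos(kπ/15); k=1 gives ρ_J = 0.9781476.
√(1 − cos²(π/15)) = sin(π/15) ≈ 0.2079117.
ω* = 2 / (1 + 0.2079117) = 2 / 1.2079117 ≈ 1.6557502.
At ω = 1.6557502 every |λ(B_ω)| = ω−1, so ρ_SOR = 0.6557502.
Need (0.6557502)^m ≤ 10^(−5): m ≥ 5·ln10/|ln 0.6557502| = 11.5129/0.421975 = 27.283 ⇒ m = 28.

m = 28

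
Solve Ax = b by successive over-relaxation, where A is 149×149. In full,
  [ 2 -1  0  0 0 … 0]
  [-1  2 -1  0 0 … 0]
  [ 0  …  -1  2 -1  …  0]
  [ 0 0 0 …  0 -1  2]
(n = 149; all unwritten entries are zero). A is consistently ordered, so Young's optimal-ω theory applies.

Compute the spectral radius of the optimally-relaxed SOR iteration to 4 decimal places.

ρ_SOR = 0.9590

½·tridiag(1,0,1) at n=149: λ_k = cos(kπ/150); max |λ| at k=1 ⇒ ρ_J = cos(π/150) ≈ 0.9998.
√(1 − cos²(π/150)) = sin(π/150) ≈ 0.02094.
ω* = 2/(1 + 0.02094) = 2/1.02094 = 1.9590.
ρ(B_{ω*}) = ω*−1 = 0.9590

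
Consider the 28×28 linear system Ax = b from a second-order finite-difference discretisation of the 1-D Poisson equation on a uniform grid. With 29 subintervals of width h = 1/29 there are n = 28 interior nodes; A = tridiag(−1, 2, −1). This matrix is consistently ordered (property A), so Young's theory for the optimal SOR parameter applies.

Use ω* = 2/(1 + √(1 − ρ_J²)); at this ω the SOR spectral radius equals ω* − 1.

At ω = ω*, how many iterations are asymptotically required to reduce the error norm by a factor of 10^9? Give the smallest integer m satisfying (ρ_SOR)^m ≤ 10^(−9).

With n=28, ρ(Jacobi) = cos(π/29) = 0.9941380.
1 − cos²(π/29) = sin²(π/29) ⇒ √(1−ρ_J²) = sin(π/29) = 0.1081190.
Then 2/(1+√(1−ρ_J²)) = 2/(1+0.1081190); ω* = 2/1.1081190 = 1.8048603.
[ρ_SOR] ω* − 1 = 0.8048603.
(0.8048603)^m ≤ 10^{−9}  ⇒  m·ln(0.8048603) ≤ −9·ln10  ⇒  m ≥ 95.461  ⇒  m = 96

m = 96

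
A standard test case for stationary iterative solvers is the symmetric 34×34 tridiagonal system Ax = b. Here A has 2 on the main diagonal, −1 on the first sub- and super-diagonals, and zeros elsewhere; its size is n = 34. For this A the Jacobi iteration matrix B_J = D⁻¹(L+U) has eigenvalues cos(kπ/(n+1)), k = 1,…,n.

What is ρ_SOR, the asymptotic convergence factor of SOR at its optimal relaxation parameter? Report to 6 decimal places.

B_J for the 34×34 system has eigenvalues cos(kπ/35); ρ_J = cos(π/35) = 0.995974.
√(1−ρ_J²) simplifies to sin(π/35) = 0.0896393.
ω* = 2/(1 + 0.0896393) = 2/1.0896393 = 1.835470.
ρ_SOR = ω* − 1 = 1.835470 − 1 = 0.835470.

ρ_SOR = 0.835470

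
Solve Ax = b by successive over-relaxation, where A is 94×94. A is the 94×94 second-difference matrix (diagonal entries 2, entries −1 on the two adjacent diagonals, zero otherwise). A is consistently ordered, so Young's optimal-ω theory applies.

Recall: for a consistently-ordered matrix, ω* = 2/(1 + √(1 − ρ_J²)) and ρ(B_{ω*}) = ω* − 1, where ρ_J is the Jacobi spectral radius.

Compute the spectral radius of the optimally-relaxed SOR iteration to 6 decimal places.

½·tridiag(1,0,1) at n=94: λ_k = cos(kπ/95); max |λ| at k=1 ⇒ ρ_J = cos(π/95) ≈ 0.999453.
1 − cos²(π/95) = sin²(π/95) ⇒ √(1−ρ_J²) = sin(π/95) = 0.0330634.
[ω*] 2 ÷ (1 + 0.0330634) = 2 ÷ 1.0330634 = 1.935990.
[ρ_SOR] ω* − 1 = 0.935990.

ρ_SOR = 0.935990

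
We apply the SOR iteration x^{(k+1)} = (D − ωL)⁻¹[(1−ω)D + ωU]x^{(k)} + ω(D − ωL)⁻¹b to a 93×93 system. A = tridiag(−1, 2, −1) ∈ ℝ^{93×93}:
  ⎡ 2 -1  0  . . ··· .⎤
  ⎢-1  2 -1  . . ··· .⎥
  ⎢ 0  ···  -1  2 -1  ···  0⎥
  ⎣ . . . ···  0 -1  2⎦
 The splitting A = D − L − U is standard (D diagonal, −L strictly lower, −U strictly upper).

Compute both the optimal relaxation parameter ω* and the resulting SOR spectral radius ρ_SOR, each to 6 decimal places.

ω* = 1.935331, ρ_SOR = 0.935331

½·tridiag(1,0,1) at n=93: λ_k = cos(kπ/94); max |λ| at k=1 ⇒ ρ_J = cos(π/94) ≈ 0.999442.
√(1 − cos²(π/94)) = sin(π/94) ≈ 0.0334150.
Young: ω* = 2/(1+√(1−ρ_J²)) = 2/(1+0.0334150) = 2/1.0334150 = 1.935331.
Hence ρ(B_{ω*}) = 1.935331 − 1 = 0.935331.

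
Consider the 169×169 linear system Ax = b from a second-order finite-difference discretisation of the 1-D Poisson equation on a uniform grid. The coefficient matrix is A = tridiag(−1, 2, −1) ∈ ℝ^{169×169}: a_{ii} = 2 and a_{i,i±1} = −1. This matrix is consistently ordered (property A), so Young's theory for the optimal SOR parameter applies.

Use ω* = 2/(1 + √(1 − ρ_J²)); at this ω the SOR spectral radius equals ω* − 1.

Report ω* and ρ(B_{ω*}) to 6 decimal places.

ω* = 1.963713, ρ_SOR = 0.963713

[ρ_J] n=169: ρ(B_J) = cos(π/(n+1)) = cos(π/170) = 0.999829.
√(1 − cos²(π/170)) = sin(π/170) ≈ 0.0184789.
[ω*] 2 ÷ (1 + 0.0184789) = 2 ÷ 1.0184789 = 1.963713.
ρ_SOR = ω* − 1 ≈ 0.963713.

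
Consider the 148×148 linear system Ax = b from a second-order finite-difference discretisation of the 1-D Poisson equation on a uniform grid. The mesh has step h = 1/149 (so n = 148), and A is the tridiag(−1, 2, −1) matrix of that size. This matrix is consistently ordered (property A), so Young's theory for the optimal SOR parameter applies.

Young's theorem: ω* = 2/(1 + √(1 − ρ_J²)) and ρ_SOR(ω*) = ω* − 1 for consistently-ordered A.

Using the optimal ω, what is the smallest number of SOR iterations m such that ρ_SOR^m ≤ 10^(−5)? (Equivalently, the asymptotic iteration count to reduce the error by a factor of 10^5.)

m = 273

ρ_J = max_k |cos(kπ/149)| = cos(π/149) = 0.9997777
√(1−ρ_J²) simplifies to sin(π/149) = 0.0210830.
ω* = 2/(1 + 0.0210830) = 2/1.0210830 = 1.9587046.
ρ_SOR = ω* − 1 = 1.9587046 − 1 = 0.9587046.
(0.9587046)^m ≤ 10^{−5}  ⇒  m·ln(0.9587046) ≤ −5·ln10  ⇒  m ≥ 272.997  ⇒  m = 273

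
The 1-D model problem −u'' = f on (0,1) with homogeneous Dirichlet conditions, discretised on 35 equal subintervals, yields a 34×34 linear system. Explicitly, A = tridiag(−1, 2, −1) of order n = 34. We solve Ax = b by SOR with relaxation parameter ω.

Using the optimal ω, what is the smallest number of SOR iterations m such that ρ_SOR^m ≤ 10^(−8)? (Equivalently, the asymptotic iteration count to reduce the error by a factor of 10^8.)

spectrum of D⁻¹(L+U) = {cos(kπ/35) : 1≤k≤34}; ρ_J = cos(π/35) = 0.9959743.
√(1 − cos²(π/35)) = sin(π/35) ≈ 0.0896393.
So ω* = 2/1.0896393 = 1.8354698 (Young).
[ρ_SOR] ω* − 1 = 0.8354698.
ρ_SOR^m ≤ 10^(−8) ⇔ m ≥ 8·ln10/(−ln 0.8354698) = 18.4207/0.179761 = 102.473; m = ⌈102.473⌉ = 103.

m = 103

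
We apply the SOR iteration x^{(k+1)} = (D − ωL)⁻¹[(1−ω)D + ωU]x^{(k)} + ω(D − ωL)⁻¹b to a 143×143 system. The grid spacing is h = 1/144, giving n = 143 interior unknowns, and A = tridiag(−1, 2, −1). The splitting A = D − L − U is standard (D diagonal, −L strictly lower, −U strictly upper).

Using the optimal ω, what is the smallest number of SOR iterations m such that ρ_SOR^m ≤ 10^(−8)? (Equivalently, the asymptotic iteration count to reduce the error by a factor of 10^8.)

m = 423

½·tridiag(1,0,1) at n=143: λ_k = cos(kπ/144); max |λ| at k=1 ⇒ ρ_J = cos(π/144) ≈ 0.9997620.
√(1 − cos²(π/144)) = sin(π/144) ≈ 0.0218149.
So ω* = 2/1.0218149 = 1.9573017 (Young).
ρ(B_{ω*}) = ω*−1 = 0.9573017
m ≥ 8·ln10 / (−ln 0.9573017) = 422.138; smallest integer m = 423.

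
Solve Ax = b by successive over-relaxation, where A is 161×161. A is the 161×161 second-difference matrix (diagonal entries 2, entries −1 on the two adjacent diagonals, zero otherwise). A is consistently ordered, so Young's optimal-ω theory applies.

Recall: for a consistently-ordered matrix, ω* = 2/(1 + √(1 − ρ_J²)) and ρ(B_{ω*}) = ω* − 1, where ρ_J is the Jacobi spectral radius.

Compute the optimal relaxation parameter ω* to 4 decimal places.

ω* = 1.9620

½·tridiag(1,0,1) at n=161: λ_k = cos(kπ/162); max |λ| at k=1 ⇒ ρ_J = cos(π/162) ≈ 0.9998.
√(1 − cos²(π/162)) = sin(π/162) ≈ 0.01939.
Then 2/(1+√(1−ρ_J²)) = 2/(1+0.01939); ω* = 2/1.01939 = 1.9620.
ρ_SOR = ω* − 1 = 1.9620 − 1 = 0.9620.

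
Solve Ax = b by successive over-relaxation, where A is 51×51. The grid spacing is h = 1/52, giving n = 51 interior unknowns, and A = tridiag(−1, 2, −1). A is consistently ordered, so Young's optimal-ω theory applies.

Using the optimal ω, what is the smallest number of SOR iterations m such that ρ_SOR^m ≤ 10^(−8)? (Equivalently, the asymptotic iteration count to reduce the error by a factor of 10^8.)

m = 153

½·tridiag(1,0,1) at n=51: λ_k = cos(kπ/52); max |λ| at k=1 ⇒ ρ_J = cos(π/52) ≈ 0.9981756.
√(1−ρ_J²) = |sin(π/52)| = 0.0603785
So ω* = 2/1.0603785 = 1.8861190 (Young).
ρ_SOR = ω* − 1 = 1.8861190 − 1 = 0.8861190.
For 8 digits: m = 8·ln10 / (−ln 0.8861190) = 18.4207/0.120904 = 152.358; round up → m = 153.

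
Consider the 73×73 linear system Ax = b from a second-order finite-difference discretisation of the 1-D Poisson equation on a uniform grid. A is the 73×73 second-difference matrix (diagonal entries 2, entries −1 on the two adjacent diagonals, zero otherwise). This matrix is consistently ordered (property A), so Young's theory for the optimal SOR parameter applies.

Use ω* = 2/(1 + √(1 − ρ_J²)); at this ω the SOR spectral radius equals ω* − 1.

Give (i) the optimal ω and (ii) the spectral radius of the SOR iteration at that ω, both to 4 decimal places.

[ρ_J] n=73: ρ(B_J) = cos(π/(n+1)) = cos(π/74) = 0.9991.
1 − cos²(π/74) = sin²(π/74) ⇒ √(1−ρ_J²) = sin(π/74) = 0.04244.
ω* = 2/(1+0.04244) = 1.9186
[ρ_SOR] ω* − 1 = 0.9186.

ω* = 1.9186, ρ_SOR = 0.9186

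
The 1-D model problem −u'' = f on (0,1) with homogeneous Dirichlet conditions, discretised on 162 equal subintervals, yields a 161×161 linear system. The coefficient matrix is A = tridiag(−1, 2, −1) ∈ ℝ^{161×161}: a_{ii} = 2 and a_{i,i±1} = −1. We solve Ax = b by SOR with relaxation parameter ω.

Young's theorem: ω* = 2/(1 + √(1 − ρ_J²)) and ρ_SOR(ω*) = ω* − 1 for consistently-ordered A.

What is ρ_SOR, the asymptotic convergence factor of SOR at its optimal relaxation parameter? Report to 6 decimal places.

With n=161, ρ(Jacobi) = cos(π/162) = 0.999812.
√(1−ρ_J²) = |sin(π/162)| = 0.0193913
So ω* = 2/1.0193913 = 1.961955 (Young).
ρ_SOR = ω* − 1 ≈ 0.961955.

ρ_SOR = 0.961955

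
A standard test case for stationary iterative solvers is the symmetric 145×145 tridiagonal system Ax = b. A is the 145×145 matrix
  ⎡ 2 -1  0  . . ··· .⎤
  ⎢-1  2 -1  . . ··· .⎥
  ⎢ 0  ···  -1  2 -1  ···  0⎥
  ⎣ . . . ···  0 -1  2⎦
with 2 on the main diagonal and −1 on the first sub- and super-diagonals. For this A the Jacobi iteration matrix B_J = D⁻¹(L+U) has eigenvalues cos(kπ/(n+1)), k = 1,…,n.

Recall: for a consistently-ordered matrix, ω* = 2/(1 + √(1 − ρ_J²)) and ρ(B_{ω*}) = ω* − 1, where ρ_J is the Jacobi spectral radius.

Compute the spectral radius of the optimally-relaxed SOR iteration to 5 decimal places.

ρ_SOR = 0.95787

B_J for the 145×145 system has eigenvalues cos(kπ/146); ρ_J = cos(π/146) = 0.99977.
√(1 − cos²(π/146)) = sin(π/146) ≈ 0.021516.
ω* = 2 / (1 + 0.021516) = 2 / 1.021516 ≈ 1.95787.
Hence ρ(B_{ω*}) = 1.95787 − 1 = 0.95787.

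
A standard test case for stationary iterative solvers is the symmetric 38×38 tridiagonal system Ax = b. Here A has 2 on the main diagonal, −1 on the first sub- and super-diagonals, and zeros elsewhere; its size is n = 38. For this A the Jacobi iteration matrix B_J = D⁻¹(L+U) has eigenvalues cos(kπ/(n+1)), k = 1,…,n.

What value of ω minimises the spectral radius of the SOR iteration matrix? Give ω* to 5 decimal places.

ω* = 1.85105

½·tridiag(1,0,1) at n=38: λ_k = cos(kπ/39); max |λ| at k=1 ⇒ ρ_J = cos(π/39) ≈ 0.99676.
1 − cos²(π/39) = sin²(π/39) ⇒ √(1−ρ_J²) = sin(π/39) = 0.080467.
ω* = 2/(1 + 0.080467) = 2/1.080467 = 1.85105.
At ω = 1.85105 every |λ(B_ω)| = ω−1, so ρ_SOR = 0.85105.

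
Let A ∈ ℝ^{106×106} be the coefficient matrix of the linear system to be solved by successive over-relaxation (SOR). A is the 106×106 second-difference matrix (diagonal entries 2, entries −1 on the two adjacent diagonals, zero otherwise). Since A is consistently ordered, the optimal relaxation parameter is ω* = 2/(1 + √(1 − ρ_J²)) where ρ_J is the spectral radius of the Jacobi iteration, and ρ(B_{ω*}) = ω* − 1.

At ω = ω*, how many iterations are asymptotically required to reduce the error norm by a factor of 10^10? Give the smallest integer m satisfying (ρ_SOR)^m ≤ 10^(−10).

m = 393

B_J for the 106×106 system has eigenvalues cos(kπ/107); ρ_J = cos(π/107) = 0.9995690.
√(1 − cos²(π/107)) = sin(π/107) ≈ 0.0293565.
So ω* = 2/1.0293565 = 1.9429615 (Young).
ρ_SOR = ω* − 1 ≈ 0.9429615.
For 10 digits: m = 10·ln10 / (−ln 0.9429615) = 23.0259/0.0587298 = 392.065; round up → m = 393.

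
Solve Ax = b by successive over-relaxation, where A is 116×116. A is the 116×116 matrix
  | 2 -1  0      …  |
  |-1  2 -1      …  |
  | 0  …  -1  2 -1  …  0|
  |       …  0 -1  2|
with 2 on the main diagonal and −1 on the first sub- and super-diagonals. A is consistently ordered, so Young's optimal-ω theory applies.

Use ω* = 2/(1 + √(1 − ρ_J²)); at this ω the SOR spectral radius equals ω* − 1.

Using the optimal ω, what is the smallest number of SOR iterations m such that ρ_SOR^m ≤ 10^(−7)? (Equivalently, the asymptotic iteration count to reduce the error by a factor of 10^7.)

n=116: λ(B_J) = 1 − λ(A)/2 = cos(kπ/117); k=1 gives ρ_J = 0.9996395.
√(1−ρ_J²) = |sin(π/117)| = 0.0268480
So ω* = 2/1.0268480 = 1.9477079 (Young).
and ρ(B_{ω*}) = 1.9477079 − 1 = 0.9477079.
ρ_SOR^m ≤ 10^(−7) ⇔ m ≥ 7·ln10/(−ln 0.9477079) = 16.1181/0.0537089 = 300.101; m = ⌈300.101⌉ = 301.

m = 301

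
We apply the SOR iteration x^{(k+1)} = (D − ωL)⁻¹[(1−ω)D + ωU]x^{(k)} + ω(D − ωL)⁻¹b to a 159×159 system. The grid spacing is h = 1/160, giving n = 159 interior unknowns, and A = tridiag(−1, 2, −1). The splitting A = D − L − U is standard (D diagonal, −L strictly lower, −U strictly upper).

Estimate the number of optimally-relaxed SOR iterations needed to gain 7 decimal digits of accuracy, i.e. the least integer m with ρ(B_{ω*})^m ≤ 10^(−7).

B_J for the 159×159 system has eigenvalues cos(kπ/160); ρ_J = cos(π/160) = 0.9998072.
√(1−ρ_J²) = |sin(π/160)| = 0.0196337
[ω*] 2 ÷ (1 + 0.0196337) = 2 ÷ 1.0196337 = 1.9614887.
and ρ(B_{ω*}) = 1.9614887 − 1 = 0.9614887.
(0.9614887)^m ≤ 10^{−7}  ⇒  m·ln(0.9614887) ≤ −7·ln10  ⇒  m ≥ 410.417  ⇒  m = 411

m = 411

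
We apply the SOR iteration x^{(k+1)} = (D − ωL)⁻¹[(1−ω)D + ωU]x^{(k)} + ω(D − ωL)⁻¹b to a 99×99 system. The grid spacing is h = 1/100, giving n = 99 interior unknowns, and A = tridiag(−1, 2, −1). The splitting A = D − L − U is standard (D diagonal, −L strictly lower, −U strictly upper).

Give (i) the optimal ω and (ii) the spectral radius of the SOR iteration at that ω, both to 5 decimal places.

B_J for the 99×99 system has eigenvalues cos(kπ/100); ρ_J = cos(π/100) = 0.99951.
1 − cos²(π/100) = sin²(π/100) ⇒ √(1−ρ_J²) = sin(π/100) = 0.031411.
Then 2/(1+√(1−ρ_J²)) = 2/(1+0.031411); ω* = 2/1.031411 = 1.93909.
Hence ρ(B_{ω*}) = 1.93909 − 1 = 0.93909.

ω* = 1.93909, ρ_SOR = 0.93909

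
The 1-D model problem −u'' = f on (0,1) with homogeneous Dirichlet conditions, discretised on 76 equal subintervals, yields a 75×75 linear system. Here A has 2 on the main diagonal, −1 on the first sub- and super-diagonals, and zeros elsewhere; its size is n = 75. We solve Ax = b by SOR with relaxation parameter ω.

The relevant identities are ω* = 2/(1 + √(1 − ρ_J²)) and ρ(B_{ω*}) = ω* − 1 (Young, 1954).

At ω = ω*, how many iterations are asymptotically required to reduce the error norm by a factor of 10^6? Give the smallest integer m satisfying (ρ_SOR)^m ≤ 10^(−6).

m = 168

n=75: λ(B_J) = 1 − λ(A)/2 = cos(kπ/76); k=1 gives ρ_J = 0.9991458.
√(1−ρ_J²) = |sin(π/76)| = 0.0413250
ω* = 2/(1 + 0.0413250) = 2/1.0413250 = 1.9206300.
[ρ_SOR] ω* − 1 = 0.9206300.
Need (0.9206300)^m ≤ 10^(−6): m ≥ 6·ln10/|ln 0.9206300| = 13.8155/0.0826971 = 167.061 ⇒ m = 168.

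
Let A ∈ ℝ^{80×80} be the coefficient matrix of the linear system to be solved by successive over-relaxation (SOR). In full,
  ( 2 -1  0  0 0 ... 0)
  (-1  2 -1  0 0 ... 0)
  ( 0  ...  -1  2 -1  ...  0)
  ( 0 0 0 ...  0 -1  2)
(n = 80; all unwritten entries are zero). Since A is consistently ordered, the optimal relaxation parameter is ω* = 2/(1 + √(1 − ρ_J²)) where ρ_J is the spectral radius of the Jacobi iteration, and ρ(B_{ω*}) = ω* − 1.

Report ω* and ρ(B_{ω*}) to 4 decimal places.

[ρ_J] n=80: ρ(B_J) = cos(π/(n+1)) = cos(π/81) = 0.9992.
√(1−ρ_J²) = |sin(π/81)| = 0.03878
ω* = 2 / (1 + 0.03878) = 2 / 1.03878 ≈ 1.9253.
ρ(B_{ω*}) = ω*−1 = 0.9253

ω* = 1.9253, ρ_SOR = 0.9253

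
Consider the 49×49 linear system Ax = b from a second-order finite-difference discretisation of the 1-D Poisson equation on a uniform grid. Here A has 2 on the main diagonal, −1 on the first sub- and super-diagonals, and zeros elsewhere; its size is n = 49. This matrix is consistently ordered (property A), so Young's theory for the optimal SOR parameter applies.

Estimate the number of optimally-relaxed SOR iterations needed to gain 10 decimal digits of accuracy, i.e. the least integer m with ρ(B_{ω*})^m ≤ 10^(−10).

m = 184

With n=49, ρ(Jacobi) = cos(π/50) = 0.9980267.
√(1 − cos²(π/50)) = sin(π/50) ≈ 0.0627905.
ω* = 2/(1+0.0627905) = 1.8818384
and ρ(B_{ω*}) = 1.8818384 − 1 = 0.8818384.
ρ_SOR^m ≤ 10^(−10) ⇔ m ≥ 10·ln10/(−ln 0.8818384) = 23.0259/0.125746 = 183.114; m = ⌈183.114⌉ = 184.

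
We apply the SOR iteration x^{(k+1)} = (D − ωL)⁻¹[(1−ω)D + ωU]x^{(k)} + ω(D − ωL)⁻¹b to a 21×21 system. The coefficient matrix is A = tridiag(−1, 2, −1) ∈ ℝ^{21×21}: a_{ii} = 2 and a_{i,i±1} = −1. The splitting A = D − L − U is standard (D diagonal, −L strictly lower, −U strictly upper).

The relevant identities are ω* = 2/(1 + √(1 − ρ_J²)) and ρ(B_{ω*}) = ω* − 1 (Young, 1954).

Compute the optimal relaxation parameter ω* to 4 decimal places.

ω* = 1.7508

B_J for the 21×21 system has eigenvalues cos(kπ/22); ρ_J = cos(π/22) = 0.9898.
√(1 − cos²(π/22)) = sin(π/22) ≈ 0.14231.
Then 2/(1+√(1−ρ_J²)) = 2/(1+0.14231); ω* = 2/1.14231 = 1.7508.
ρ_SOR = ω* − 1 = 1.7508 − 1 = 0.7508.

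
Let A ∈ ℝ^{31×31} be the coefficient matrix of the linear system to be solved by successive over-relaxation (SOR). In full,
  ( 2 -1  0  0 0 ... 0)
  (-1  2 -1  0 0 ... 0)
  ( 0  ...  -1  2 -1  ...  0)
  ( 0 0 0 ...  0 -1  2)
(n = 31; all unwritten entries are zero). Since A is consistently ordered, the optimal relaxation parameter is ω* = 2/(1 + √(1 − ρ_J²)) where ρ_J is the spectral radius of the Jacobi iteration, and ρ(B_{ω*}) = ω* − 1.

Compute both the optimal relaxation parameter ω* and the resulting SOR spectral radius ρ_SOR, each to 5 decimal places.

ω* = 1.82147, ρ_SOR = 0.82147

With n=31, ρ(Jacobi) = cos(π/32) = 0.99518.
root = sin(π/32) = 0.098017  (since 1−cos² = sin²).
ω* = 2/(1 + 0.098017) = 2/1.098017 = 1.82147.
ρ(B_{ω*}) = ω*−1 = 0.82147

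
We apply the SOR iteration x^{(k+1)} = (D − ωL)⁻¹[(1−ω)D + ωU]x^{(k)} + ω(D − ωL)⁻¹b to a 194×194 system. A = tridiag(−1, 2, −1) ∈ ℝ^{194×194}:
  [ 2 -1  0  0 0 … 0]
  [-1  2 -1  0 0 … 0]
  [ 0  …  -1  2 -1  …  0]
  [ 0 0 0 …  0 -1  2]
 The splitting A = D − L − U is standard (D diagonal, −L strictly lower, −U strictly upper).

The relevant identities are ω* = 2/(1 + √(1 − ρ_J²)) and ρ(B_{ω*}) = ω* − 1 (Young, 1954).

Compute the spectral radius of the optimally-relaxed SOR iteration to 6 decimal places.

ρ_SOR = 0.968291

With n=194, ρ(Jacobi) = cos(π/195) = 0.999870.
√(1−ρ_J²) = |sin(π/195)| = 0.0161100
[ω*] 2 ÷ (1 + 0.0161100) = 2 ÷ 1.0161100 = 1.968291.
At ω = 1.968291 every |λ(B_ω)| = ω−1, so ρ_SOR = 0.968291.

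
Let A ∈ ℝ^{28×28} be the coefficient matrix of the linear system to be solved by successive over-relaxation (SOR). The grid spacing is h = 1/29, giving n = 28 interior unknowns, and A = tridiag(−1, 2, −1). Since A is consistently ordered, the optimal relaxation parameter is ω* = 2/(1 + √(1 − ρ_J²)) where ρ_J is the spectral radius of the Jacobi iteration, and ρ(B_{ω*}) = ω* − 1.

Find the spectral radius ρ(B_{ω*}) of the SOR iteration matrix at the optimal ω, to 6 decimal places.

ρ_J = max_k |cos(kπ/29)| = cos(π/29) = 0.994138
root = sin(π/29) = 0.1081190  (since 1−cos² = sin²).
[ω*] 2 ÷ (1 + 0.1081190) = 2 ÷ 1.1081190 = 1.804860.
[ρ_SOR] ω* − 1 = 0.804860.

ρ_SOR = 0.804860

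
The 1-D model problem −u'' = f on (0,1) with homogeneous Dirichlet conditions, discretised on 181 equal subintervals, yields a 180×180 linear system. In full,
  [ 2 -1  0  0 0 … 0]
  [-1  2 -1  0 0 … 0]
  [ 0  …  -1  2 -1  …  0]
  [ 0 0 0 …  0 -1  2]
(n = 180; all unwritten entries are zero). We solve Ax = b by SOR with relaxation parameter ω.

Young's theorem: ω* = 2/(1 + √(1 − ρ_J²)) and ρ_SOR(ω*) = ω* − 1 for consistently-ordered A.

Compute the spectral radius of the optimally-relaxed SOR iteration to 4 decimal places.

ρ_SOR = 0.9659

spectrum of D⁻¹(L+U) = {cos(kπ/181) : 1≤k≤180}; ρ_J = cos(π/181) = 0.9998.
√(1−ρ_J²) = |sin(π/181)| = 0.01736
ω* = 2/(1 + 0.01736) = 2/1.01736 = 1.9659.
ρ_SOR = ω* − 1 = 1.9659 − 1 = 0.9659.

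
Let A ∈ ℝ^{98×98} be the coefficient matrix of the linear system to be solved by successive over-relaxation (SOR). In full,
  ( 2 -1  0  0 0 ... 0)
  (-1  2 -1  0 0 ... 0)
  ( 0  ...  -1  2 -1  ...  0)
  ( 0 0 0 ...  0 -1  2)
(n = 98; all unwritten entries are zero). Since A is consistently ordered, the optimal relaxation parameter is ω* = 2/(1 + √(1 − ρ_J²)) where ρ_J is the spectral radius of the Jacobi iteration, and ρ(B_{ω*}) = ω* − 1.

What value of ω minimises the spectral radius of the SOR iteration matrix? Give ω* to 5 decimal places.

spectrum of D⁻¹(L+U) = {cos(kπ/99) : 1≤k≤98}; ρ_J = cos(π/99) = 0.99950.
√(1−ρ_J²) = |sin(π/99)| = 0.031728
Then 2/(1+√(1−ρ_J²)) = 2/(1+0.031728); ω* = 2/1.031728 = 1.93850.
[ρ_SOR] ω* − 1 = 0.93850.

ω* = 1.93850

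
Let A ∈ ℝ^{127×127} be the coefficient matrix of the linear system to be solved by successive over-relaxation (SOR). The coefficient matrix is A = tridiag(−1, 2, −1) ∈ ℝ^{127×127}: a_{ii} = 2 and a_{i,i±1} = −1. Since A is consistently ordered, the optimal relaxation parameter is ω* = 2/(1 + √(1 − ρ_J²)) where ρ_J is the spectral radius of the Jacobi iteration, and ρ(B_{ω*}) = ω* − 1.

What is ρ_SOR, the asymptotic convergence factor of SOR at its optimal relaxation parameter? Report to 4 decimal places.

n=127: λ(B_J) = 1 − λ(A)/2 = cos(kπ/128); k=1 gives ρ_J = 0.9997.
√(1−ρ_J²) = |sin(π/128)| = 0.02454
So ω* = 2/1.02454 = 1.9521 (Young).
Hence ρ(B_{ω*}) = 1.9521 − 1 = 0.9521.

ρ_SOR = 0.9521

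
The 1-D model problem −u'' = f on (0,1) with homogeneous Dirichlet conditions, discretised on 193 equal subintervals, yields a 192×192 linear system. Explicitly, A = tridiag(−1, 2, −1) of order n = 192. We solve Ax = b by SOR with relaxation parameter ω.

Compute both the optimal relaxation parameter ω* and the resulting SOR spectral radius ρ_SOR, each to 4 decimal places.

ω* = 1.9680, ρ_SOR = 0.9680

B_J for the 192×192 system has eigenvalues cos(kπ/193); ρ_J = cos(π/193) = 0.9999.
root = sin(π/193) = 0.01628  (since 1−cos² = sin²).
ω* = 2/(1+0.01628) = 1.9680
ρ(B_{ω*}) = ω*−1 = 0.9680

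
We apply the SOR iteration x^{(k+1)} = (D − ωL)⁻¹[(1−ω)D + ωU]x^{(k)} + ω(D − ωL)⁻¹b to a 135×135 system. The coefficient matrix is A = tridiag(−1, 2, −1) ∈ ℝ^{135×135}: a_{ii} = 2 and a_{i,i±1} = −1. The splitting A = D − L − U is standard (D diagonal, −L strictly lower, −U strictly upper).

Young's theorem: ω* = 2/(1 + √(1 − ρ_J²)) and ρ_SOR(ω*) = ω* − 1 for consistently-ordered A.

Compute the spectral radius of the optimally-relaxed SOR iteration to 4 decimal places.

n=135: λ(B_J) = 1 − λ(A)/2 = cos(kπ/136); k=1 gives ρ_J = 0.9997.
root = sin(π/136) = 0.02310  (since 1−cos² = sin²).
ω* = 2/(1+0.02310) = 1.9548
ρ_SOR = ω* − 1 = 1.9548 − 1 = 0.9548.

ρ_SOR = 0.9548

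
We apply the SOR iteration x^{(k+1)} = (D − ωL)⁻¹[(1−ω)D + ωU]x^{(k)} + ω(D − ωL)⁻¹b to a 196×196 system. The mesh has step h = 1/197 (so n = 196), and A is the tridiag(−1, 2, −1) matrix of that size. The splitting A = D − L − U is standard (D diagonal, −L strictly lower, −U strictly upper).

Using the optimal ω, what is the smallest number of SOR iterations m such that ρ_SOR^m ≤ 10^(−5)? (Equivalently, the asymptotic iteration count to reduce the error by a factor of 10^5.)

½·tridiag(1,0,1) at n=196: λ_k = cos(kπ/197); max |λ| at k=1 ⇒ ρ_J = cos(π/197) ≈ 0.9998728.
√(1−ρ_J²) = |sin(π/197)| = 0.0159465
Then 2/(1+√(1−ρ_J²)) = 2/(1+0.0159465); ω* = 2/1.0159465 = 1.9686076.
[ρ_SOR] ω* − 1 = 0.9686076.
(0.9686076)^m ≤ 10^{−5}  ⇒  m·ln(0.9686076) ≤ −5·ln10  ⇒  m ≥ 360.955  ⇒  m = 361

m = 361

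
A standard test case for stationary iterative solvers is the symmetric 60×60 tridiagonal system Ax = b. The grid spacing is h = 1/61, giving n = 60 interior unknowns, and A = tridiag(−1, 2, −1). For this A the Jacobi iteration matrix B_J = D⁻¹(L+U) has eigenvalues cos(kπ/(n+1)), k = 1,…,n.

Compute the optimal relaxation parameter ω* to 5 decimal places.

B_J for the 60×60 system has eigenvalues cos(kπ/61); ρ_J = cos(π/61) = 0.99867.
√(1 − cos²(π/61)) = sin(π/61) ≈ 0.051479.
ω* = 2/(1+0.051479) = 1.90208
ρ_SOR = ω* − 1 ≈ 0.90208.

ω* = 1.90208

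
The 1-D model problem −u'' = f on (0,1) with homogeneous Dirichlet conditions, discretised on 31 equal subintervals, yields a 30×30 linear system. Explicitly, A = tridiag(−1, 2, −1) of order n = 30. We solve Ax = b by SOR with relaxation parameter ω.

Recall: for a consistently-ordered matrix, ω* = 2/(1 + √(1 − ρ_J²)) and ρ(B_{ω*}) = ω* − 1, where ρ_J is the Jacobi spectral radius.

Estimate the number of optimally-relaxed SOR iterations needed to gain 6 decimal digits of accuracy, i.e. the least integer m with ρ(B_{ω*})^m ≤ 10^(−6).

m = 69

[ρ_J] n=30: ρ(B_J) = cos(π/(n+1)) = cos(π/31) = 0.9948693.
1 − cos²(π/31) = sin²(π/31) ⇒ √(1−ρ_J²) = sin(π/31) = 0.1011683.
Young: ω* = 2/(1+√(1−ρ_J²)) = 2/(1+0.1011683) = 2/1.1011683 = 1.8162528.
At ω = 1.8162528 every |λ(B_ω)| = ω−1, so ρ_SOR = 0.8162528.
m ≥ 6·ln10 / (−ln 0.8162528) = 68.046; smallest integer m = 69.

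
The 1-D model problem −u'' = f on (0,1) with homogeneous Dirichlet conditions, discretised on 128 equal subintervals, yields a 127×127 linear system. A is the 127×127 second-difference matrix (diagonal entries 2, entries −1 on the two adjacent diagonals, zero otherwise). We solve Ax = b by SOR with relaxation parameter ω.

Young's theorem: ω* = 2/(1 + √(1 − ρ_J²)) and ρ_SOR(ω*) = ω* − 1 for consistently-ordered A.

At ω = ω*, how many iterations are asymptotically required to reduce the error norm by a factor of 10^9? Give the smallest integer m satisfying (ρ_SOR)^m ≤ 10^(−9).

m = 423

n=127: λ(B_J) = 1 − λ(A)/2 = cos(kπ/128); k=1 gives ρ_J = 0.9996988.
√(1 − cos²(π/128)) = sin(π/128) ≈ 0.0245412.
So ω* = 2/1.0245412 = 1.9520933 (Young).
Hence ρ(B_{ω*}) = 1.9520933 − 1 = 0.9520933.
ρ_SOR^m ≤ 10^(−9) ⇔ m ≥ 9·ln10/(−ln 0.9520933) = 20.7233/0.0490922 = 422.130; m = ⌈422.130⌉ = 423.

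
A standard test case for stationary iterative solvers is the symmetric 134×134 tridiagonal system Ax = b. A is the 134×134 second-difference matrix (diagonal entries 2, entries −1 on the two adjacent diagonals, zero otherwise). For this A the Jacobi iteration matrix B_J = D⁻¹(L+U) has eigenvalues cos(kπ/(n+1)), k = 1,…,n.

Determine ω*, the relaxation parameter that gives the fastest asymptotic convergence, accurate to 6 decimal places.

ω* = 1.954520

B_J for the 134×134 system has eigenvalues cos(kπ/135); ρ_J = cos(π/135) = 0.999729.
root = sin(π/135) = 0.0232690  (since 1−cos² = sin²).
Then 2/(1+√(1−ρ_J²)) = 2/(1+0.0232690); ω* = 2/1.0232690 = 1.954520.
ρ_SOR = ω* − 1 ≈ 0.954520.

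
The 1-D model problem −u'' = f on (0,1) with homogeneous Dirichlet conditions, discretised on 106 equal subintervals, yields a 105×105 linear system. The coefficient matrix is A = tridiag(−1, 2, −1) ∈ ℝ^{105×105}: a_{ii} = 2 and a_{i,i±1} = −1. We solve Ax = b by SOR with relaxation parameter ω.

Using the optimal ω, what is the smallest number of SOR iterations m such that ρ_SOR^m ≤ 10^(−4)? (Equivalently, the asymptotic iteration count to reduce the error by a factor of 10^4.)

m = 156

B_J for the 105×105 system has eigenvalues cos(kπ/106); ρ_J = cos(π/106) = 0.9995608.
1 − cos²(π/106) = sin²(π/106) ⇒ √(1−ρ_J²) = sin(π/106) = 0.0296333.
Then 2/(1+√(1−ρ_J²)) = 2/(1+0.0296333); ω* = 2/1.0296333 = 1.9424391.
ρ_SOR = ω* − 1 = 1.9424391 − 1 = 0.9424391.
m ≥ 4·ln10 / (−ln 0.9424391) = 155.360; smallest integer m = 156.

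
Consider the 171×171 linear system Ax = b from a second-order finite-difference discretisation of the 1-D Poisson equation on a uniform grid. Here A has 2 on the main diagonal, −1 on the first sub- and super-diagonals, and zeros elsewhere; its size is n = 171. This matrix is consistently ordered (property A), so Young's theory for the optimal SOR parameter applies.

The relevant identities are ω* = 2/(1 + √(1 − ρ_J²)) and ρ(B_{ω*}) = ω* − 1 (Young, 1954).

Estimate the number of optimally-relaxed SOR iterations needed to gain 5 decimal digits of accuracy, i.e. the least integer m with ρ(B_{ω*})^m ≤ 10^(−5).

spectrum of D⁻¹(L+U) = {cos(kπ/172) : 1≤k≤171}; ρ_J = cos(π/172) = 0.9998332.
√(1−ρ_J²) = |sin(π/172)| = 0.0182641
ω* = 2 / (1 + 0.0182641) = 2 / 1.0182641 ≈ 1.9641270.
ρ(B_{ω*}) = ω*−1 = 0.9641270
5·ln10 = 11.5129; −ln(0.9641270) = 0.0365323; m = ⌈11.5129/0.0365323⌉ = ⌈315.143⌉ = 316.

m = 316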